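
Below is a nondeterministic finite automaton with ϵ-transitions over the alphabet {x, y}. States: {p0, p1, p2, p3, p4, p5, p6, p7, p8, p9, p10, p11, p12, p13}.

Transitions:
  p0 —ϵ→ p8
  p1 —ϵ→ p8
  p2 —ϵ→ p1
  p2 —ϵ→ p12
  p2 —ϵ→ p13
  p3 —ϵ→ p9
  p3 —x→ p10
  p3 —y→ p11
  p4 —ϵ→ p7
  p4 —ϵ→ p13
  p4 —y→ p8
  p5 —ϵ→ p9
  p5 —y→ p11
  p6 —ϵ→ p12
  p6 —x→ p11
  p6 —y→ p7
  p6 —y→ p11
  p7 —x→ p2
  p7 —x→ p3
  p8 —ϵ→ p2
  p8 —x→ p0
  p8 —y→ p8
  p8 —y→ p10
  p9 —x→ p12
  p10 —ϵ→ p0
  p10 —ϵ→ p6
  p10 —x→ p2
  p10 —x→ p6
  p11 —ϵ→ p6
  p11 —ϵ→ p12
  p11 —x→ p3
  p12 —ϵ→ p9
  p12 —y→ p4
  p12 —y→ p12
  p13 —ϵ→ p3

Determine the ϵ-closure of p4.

{p3, p4, p7, p9, p13}

Start with {p4}.
From p4 via ϵ: add p7, p13.
From p13 via ϵ: add p3.
From p3 via ϵ: add p9.
No new states can be added; the closed set is {p3, p4, p7, p9, p13}.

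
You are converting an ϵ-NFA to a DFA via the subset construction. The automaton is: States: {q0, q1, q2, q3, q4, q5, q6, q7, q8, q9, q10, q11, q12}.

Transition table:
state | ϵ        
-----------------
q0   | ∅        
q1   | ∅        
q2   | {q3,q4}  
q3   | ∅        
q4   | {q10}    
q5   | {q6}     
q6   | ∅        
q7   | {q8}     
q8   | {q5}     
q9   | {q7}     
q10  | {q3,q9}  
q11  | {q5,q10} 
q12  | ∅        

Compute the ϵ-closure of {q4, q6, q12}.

{q3, q4, q5, q6, q7, q8, q9, q10, q12}

Start with {q4, q6, q12}.
From q4 via ϵ: add q10.
From q10 via ϵ: add q3, q9.
From q9 via ϵ: add q7.
From q7 via ϵ: add q8.
From q8 via ϵ: add q5.
No new states can be added; the closed set is {q3, q4, q5, q6, q7, q8, q9, q10, q12}.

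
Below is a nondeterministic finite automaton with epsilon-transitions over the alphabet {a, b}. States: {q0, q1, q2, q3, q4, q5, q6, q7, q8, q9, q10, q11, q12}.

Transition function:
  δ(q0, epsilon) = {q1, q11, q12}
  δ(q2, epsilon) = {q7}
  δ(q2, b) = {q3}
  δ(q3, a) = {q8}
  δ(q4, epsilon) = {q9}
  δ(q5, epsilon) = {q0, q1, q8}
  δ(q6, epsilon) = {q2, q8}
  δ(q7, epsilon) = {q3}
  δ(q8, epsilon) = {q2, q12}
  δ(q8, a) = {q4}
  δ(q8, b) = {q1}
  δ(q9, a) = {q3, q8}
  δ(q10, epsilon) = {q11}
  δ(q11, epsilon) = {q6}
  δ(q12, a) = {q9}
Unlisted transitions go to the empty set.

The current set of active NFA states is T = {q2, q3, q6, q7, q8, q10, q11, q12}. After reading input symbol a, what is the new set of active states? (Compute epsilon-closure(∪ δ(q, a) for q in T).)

q3 on a → {q8}.
q8 on a → {q4}.
q12 on a → {q9}.
No a-transition from q2, q6, q7, q10, q11.
Union after reading a: {q4, q8, q9}.
Now take the epsilon-closure:
From q8 via epsilon: add q2, q12.
From q2 via epsilon: add q7.
From q7 via epsilon: add q3.
No new states can be added; the closed set is {q2, q3, q4, q7, q8, q9, q12}.

{q2, q3, q4, q7, q8, q9, q12}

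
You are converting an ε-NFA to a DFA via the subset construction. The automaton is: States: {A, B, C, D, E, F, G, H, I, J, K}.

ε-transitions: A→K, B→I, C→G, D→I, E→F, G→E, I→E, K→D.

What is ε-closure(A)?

Start with {A}.
From A via ε: add K.
From K via ε: add D.
From D via ε: add I.
From I via ε: add E.
From E via ε: add F.
No new states can be added; the closed set is {A, D, E, F, I, K}.

{A, D, E, F, I, K}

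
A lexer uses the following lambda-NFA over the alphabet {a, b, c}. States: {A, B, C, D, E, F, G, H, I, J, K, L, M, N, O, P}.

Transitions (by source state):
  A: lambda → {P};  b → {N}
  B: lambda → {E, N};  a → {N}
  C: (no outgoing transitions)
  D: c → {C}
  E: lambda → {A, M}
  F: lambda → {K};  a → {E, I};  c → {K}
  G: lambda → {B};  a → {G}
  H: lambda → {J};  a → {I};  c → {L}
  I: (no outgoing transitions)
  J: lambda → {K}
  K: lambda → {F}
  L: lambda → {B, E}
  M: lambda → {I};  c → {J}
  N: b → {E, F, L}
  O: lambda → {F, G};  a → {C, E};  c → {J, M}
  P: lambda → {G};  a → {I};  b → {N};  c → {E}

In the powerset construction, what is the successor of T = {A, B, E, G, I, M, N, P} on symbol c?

M on c → {J}.
P on c → {E}.
No c-transition from A, B, E, G, I, N.
Union after reading c: {E, J}.
Now take the lambda-closure:
From E via lambda: add A, M.
From J via lambda: add K.
From A via lambda: add P.
From K via lambda: add F.
From M via lambda: add I.
From P via lambda: add G.
From G via lambda: add B.
From B via lambda: add N.
No new states can be added; the closed set is {A, B, E, F, G, I, J, K, M, N, P}.

{A, B, E, F, G, I, J, K, M, N, P}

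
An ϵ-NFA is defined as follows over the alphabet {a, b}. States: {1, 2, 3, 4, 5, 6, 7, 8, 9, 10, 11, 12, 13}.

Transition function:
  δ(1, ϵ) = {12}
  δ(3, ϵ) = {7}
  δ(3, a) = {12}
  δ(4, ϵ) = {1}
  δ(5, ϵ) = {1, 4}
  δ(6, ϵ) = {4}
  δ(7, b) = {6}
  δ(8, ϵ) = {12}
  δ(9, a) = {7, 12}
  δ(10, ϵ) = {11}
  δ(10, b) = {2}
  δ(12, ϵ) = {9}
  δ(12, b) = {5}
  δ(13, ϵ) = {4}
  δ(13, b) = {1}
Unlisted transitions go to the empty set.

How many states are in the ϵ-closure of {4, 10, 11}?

Start with {4, 10, 11}.
From 4 via ϵ: add 1.
From 1 via ϵ: add 12.
From 12 via ϵ: add 9.
ϵ-closure = {1, 4, 9, 10, 11, 12}, which has 6 states.

6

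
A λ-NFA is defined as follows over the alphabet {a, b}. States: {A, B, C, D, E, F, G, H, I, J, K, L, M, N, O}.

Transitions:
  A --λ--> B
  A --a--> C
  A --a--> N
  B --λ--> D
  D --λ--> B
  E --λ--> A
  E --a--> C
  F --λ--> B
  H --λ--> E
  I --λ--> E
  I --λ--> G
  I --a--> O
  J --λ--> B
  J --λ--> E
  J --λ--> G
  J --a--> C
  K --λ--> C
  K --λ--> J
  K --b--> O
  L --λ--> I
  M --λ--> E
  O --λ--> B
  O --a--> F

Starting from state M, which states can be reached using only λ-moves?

Start with {M}.
From M via λ: add E.
From E via λ: add A.
From A via λ: add B.
From B via λ: add D.
No new states can be added; the closed set is {A, B, D, E, M}.

{A, B, D, E, M}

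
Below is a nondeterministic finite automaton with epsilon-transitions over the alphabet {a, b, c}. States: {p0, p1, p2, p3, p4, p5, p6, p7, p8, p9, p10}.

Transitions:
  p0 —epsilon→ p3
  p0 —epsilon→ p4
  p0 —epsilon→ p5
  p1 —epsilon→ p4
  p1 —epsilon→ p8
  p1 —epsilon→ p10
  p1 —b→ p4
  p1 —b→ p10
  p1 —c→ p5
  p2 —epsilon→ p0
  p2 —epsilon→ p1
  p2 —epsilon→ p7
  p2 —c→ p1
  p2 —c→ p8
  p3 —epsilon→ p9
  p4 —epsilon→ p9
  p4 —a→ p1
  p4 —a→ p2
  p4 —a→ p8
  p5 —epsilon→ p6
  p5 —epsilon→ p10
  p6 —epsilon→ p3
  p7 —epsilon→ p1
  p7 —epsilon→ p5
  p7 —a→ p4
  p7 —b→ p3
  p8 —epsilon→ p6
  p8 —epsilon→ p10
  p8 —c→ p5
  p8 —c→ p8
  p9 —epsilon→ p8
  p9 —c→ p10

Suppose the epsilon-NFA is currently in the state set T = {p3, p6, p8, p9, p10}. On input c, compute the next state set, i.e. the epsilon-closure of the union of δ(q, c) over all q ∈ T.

{p3, p5, p6, p8, p9, p10}

p8 on c → {p5, p8}.
p9 on c → {p10}.
No c-transition from p3, p6, p10.
Union after reading c: {p5, p8, p10}.
Now take the epsilon-closure:
From p5 via epsilon: add p6.
From p6 via epsilon: add p3.
From p3 via epsilon: add p9.
No new states can be added; the closed set is {p3, p5, p6, p8, p9, p10}.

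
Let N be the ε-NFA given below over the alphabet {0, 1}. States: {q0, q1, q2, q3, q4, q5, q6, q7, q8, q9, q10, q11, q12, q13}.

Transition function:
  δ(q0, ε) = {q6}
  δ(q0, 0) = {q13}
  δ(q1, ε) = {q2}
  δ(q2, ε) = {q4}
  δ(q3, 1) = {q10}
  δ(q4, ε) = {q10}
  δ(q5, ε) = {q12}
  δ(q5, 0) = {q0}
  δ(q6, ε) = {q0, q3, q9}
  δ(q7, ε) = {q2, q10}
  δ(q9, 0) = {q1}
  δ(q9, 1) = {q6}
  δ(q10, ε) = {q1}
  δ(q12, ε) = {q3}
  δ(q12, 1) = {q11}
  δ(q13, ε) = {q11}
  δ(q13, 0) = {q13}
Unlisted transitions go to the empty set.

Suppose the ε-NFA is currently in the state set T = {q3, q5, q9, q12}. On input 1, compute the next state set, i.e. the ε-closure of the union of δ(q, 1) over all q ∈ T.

{q0, q1, q2, q3, q4, q6, q9, q10, q11}

q3 on 1 → {q10}.
q9 on 1 → {q6}.
q12 on 1 → {q11}.
No 1-transition from q5.
Union after reading 1: {q6, q10, q11}.
Now take the ε-closure:
From q6 via ε: add q0, q3, q9.
From q10 via ε: add q1.
From q1 via ε: add q2.
From q2 via ε: add q4.
No new states can be added; the closed set is {q0, q1, q2, q3, q4, q6, q9, q10, q11}.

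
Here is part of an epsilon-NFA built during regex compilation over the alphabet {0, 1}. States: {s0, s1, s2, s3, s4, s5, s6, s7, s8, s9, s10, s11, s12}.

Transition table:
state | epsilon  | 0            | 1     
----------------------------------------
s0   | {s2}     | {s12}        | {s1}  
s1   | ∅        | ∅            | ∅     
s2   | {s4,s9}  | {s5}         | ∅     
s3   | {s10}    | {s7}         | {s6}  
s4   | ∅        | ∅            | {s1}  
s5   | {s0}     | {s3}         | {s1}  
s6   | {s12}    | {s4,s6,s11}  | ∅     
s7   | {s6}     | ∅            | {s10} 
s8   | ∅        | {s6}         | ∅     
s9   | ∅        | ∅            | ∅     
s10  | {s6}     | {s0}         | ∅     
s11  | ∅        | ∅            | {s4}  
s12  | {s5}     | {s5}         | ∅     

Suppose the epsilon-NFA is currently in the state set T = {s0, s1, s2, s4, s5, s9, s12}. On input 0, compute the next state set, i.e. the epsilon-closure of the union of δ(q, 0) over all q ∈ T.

{s0, s2, s3, s4, s5, s6, s9, s10, s12}

s0 on 0 → {s12}.
s2 on 0 → {s5}.
s5 on 0 → {s3}.
s12 on 0 → {s5}.
No 0-transition from s1, s4, s9.
Union after reading 0: {s3, s5, s12}.
Now take the epsilon-closure:
From s3 via epsilon: add s10.
From s5 via epsilon: add s0.
From s0 via epsilon: add s2.
From s10 via epsilon: add s6.
From s2 via epsilon: add s4, s9.
No new states can be added; the closed set is {s0, s2, s3, s4, s5, s6, s9, s10, s12}.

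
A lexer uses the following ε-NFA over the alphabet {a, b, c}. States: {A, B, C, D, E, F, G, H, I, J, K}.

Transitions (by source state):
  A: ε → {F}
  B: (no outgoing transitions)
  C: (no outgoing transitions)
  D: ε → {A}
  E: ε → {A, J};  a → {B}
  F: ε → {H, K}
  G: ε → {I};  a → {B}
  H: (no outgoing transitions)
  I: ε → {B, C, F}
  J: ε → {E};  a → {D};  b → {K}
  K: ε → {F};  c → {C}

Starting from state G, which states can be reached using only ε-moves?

Start with {G}.
From G via ε: add I.
From I via ε: add B, C, F.
From F via ε: add H, K.
No new states can be added; the closed set is {B, C, F, G, H, I, K}.

{B, C, F, G, H, I, K}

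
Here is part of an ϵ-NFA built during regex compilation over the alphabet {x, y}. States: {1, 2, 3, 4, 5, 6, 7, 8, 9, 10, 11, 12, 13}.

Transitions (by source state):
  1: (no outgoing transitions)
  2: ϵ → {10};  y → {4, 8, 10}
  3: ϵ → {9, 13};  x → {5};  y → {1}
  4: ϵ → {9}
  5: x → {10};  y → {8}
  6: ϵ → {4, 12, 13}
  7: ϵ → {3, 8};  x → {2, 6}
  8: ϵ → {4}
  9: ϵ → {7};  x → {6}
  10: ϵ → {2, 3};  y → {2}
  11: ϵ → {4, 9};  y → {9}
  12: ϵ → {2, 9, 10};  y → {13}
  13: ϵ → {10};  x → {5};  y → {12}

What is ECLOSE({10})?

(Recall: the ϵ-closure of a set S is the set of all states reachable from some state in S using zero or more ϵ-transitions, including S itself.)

Start with {10}.
From 10 via ϵ: add 2, 3.
From 3 via ϵ: add 9, 13.
From 9 via ϵ: add 7.
From 7 via ϵ: add 8.
From 8 via ϵ: add 4.
No new states can be added; the closed set is {2, 3, 4, 7, 8, 9, 10, 13}.

{2, 3, 4, 7, 8, 9, 10, 13}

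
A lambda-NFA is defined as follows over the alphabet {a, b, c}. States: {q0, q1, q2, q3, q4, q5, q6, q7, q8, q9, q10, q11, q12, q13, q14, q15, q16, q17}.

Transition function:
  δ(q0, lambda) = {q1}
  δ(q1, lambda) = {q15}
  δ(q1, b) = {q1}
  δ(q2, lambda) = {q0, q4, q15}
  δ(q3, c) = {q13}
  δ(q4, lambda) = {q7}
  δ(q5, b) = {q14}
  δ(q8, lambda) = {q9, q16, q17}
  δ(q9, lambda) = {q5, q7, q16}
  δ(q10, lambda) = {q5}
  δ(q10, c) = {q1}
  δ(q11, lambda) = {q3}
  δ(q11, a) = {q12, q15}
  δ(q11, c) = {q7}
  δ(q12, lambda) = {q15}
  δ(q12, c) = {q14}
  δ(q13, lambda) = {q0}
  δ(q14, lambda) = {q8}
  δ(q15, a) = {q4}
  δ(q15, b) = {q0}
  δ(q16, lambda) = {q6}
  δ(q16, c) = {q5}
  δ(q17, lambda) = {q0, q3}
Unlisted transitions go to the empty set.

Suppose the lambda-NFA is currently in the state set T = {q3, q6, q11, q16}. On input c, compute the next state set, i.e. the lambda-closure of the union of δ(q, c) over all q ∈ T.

q3 on c → {q13}.
q11 on c → {q7}.
q16 on c → {q5}.
No c-transition from q6.
Union after reading c: {q5, q7, q13}.
Now take the lambda-closure:
From q13 via lambda: add q0.
From q0 via lambda: add q1.
From q1 via lambda: add q15.
No new states can be added; the closed set is {q0, q1, q5, q7, q13, q15}.

{q0, q1, q5, q7, q13, q15}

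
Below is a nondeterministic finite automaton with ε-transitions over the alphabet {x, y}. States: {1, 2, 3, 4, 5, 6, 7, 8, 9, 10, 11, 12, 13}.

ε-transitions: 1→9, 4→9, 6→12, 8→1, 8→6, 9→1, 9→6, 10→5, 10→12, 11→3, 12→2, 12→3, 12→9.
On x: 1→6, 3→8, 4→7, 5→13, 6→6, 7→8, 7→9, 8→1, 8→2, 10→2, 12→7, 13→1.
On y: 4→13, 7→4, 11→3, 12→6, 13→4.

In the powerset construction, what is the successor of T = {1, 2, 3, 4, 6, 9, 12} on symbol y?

4 on y → {13}.
12 on y → {6}.
No y-transition from 1, 2, 3, 6, 9.
Union after reading y: {6, 13}.
Now take the ε-closure:
From 6 via ε: add 12.
From 12 via ε: add 2, 3, 9.
From 9 via ε: add 1.
No new states can be added; the closed set is {1, 2, 3, 6, 9, 12, 13}.

{1, 2, 3, 6, 9, 12, 13}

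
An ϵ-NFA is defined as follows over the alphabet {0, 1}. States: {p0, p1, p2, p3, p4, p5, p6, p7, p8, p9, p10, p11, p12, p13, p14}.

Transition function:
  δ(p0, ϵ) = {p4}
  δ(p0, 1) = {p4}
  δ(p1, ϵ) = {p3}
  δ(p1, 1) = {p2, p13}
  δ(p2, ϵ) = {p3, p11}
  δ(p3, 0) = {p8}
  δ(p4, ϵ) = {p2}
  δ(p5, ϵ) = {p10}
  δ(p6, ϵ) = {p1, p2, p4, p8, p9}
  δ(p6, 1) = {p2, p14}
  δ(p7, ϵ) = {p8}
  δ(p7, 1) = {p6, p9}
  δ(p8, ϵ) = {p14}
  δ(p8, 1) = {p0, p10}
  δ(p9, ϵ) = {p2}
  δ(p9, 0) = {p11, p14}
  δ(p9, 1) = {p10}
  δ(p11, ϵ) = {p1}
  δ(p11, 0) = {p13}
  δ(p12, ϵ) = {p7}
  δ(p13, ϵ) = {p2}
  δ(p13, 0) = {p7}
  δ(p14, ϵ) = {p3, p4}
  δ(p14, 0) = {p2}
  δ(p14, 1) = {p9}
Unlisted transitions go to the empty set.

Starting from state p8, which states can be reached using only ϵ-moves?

{p1, p2, p3, p4, p8, p11, p14}

Start with {p8}.
From p8 via ϵ: add p14.
From p14 via ϵ: add p3, p4.
From p4 via ϵ: add p2.
From p2 via ϵ: add p11.
From p11 via ϵ: add p1.
No new states can be added; the closed set is {p1, p2, p3, p4, p8, p11, p14}.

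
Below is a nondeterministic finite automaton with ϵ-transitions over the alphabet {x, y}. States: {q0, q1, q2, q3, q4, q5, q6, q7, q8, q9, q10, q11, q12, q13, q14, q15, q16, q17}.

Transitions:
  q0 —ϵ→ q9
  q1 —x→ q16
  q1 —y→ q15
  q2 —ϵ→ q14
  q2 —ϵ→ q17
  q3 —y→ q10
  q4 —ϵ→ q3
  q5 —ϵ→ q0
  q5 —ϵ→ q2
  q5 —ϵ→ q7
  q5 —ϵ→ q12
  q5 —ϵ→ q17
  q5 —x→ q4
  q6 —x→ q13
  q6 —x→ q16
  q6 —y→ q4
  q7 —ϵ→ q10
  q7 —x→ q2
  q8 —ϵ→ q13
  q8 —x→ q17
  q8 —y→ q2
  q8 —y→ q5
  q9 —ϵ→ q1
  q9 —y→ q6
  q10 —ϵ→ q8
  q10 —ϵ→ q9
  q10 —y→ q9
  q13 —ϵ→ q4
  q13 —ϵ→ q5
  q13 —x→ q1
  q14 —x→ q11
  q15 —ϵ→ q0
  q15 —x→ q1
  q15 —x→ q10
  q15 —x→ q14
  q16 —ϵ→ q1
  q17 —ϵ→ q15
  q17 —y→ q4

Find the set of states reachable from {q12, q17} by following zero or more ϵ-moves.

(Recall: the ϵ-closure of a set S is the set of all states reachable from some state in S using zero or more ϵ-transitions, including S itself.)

{q0, q1, q9, q12, q15, q17}

Start with {q12, q17}.
From q17 via ϵ: add q15.
From q15 via ϵ: add q0.
From q0 via ϵ: add q9.
From q9 via ϵ: add q1.
No new states can be added; the closed set is {q0, q1, q9, q12, q15, q17}.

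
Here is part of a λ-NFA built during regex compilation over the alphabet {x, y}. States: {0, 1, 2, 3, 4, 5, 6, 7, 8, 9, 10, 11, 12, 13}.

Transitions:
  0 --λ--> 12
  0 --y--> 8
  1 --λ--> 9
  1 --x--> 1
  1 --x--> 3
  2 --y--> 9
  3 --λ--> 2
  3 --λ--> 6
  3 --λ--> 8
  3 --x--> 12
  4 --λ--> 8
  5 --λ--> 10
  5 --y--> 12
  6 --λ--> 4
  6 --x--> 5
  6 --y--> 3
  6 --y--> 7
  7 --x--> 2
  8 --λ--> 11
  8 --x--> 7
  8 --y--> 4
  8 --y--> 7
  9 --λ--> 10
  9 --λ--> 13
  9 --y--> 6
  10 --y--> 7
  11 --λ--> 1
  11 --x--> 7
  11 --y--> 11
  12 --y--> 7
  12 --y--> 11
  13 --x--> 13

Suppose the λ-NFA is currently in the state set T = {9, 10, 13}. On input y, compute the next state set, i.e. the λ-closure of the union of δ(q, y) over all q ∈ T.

9 on y → {6}.
10 on y → {7}.
No y-transition from 13.
Union after reading y: {6, 7}.
Now take the λ-closure:
From 6 via λ: add 4.
From 4 via λ: add 8.
From 8 via λ: add 11.
From 11 via λ: add 1.
From 1 via λ: add 9.
From 9 via λ: add 10, 13.
No new states can be added; the closed set is {1, 4, 6, 7, 8, 9, 10, 11, 13}.

{1, 4, 6, 7, 8, 9, 10, 11, 13}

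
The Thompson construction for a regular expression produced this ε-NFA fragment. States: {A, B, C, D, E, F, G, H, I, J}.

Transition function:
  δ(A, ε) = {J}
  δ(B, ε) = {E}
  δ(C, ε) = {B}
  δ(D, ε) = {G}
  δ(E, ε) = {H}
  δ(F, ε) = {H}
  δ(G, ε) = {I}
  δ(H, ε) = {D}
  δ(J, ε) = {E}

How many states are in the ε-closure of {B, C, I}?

7

Start with {B, C, I}.
From B via ε: add E.
From E via ε: add H.
From H via ε: add D.
From D via ε: add G.
ε-closure = {B, C, D, E, G, H, I}, which has 7 states.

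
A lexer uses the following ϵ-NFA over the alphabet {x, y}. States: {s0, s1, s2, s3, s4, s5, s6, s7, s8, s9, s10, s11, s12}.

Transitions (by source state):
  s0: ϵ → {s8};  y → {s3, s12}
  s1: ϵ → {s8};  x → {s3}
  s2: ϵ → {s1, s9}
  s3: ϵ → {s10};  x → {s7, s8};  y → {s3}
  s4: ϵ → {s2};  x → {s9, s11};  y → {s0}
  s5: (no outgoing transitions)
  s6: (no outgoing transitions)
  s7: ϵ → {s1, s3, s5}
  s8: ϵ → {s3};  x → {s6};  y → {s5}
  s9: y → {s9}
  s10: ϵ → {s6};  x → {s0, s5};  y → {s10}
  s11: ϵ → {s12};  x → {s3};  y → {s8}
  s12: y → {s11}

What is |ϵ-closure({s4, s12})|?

9

Start with {s4, s12}.
From s4 via ϵ: add s2.
From s2 via ϵ: add s1, s9.
From s1 via ϵ: add s8.
From s8 via ϵ: add s3.
From s3 via ϵ: add s10.
From s10 via ϵ: add s6.
ϵ-closure = {s1, s2, s3, s4, s6, s8, s9, s10, s12}, which has 9 states.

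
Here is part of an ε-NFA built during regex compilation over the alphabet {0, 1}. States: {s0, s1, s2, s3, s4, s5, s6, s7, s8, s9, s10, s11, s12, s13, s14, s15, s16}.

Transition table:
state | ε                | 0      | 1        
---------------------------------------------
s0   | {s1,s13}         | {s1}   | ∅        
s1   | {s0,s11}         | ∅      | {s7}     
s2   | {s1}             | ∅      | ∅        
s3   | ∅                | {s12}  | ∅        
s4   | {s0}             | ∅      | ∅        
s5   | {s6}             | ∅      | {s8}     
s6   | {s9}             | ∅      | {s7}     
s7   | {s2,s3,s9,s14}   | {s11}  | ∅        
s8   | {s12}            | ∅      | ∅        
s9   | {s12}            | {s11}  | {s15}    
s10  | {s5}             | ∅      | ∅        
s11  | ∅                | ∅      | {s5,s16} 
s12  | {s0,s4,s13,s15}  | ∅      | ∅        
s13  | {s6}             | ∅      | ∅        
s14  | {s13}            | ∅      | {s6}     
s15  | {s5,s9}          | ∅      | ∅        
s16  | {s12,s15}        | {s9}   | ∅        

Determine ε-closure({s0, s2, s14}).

{s0, s1, s2, s4, s5, s6, s9, s11, s12, s13, s14, s15}

Start with {s0, s2, s14}.
From s0 via ε: add s1, s13.
From s1 via ε: add s11.
From s13 via ε: add s6.
From s6 via ε: add s9.
From s9 via ε: add s12.
From s12 via ε: add s4, s15.
From s15 via ε: add s5.
No new states can be added; the closed set is {s0, s1, s2, s4, s5, s6, s9, s11, s12, s13, s14, s15}.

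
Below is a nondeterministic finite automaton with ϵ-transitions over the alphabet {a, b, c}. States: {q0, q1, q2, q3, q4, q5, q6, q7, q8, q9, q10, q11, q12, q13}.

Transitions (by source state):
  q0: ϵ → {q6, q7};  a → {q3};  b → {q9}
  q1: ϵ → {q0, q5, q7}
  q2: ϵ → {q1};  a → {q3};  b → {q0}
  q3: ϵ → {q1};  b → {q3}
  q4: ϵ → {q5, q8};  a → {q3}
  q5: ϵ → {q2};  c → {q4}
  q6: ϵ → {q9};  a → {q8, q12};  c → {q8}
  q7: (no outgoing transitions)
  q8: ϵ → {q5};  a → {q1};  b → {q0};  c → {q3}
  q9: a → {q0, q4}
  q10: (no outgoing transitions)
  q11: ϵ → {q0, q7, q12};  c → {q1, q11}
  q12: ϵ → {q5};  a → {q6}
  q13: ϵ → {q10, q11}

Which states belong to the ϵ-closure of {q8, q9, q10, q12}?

{q0, q1, q2, q5, q6, q7, q8, q9, q10, q12}

Start with {q8, q9, q10, q12}.
From q8 via ϵ: add q5.
From q5 via ϵ: add q2.
From q2 via ϵ: add q1.
From q1 via ϵ: add q0, q7.
From q0 via ϵ: add q6.
No new states can be added; the closed set is {q0, q1, q2, q5, q6, q7, q8, q9, q10, q12}.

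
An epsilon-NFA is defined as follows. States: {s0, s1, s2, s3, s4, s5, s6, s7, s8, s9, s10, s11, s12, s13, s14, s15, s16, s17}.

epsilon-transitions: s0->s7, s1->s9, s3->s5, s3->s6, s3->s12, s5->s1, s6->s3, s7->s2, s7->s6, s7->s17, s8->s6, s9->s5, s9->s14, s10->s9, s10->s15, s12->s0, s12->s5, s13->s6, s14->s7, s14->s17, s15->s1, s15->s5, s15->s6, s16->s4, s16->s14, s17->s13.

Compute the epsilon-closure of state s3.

Start with {s3}.
From s3 via epsilon: add s5, s6, s12.
From s5 via epsilon: add s1.
From s12 via epsilon: add s0.
From s0 via epsilon: add s7.
From s1 via epsilon: add s9.
From s7 via epsilon: add s2, s17.
From s9 via epsilon: add s14.
From s17 via epsilon: add s13.
No new states can be added; the closed set is {s0, s1, s2, s3, s5, s6, s7, s9, s12, s13, s14, s17}.

{s0, s1, s2, s3, s5, s6, s7, s9, s12, s13, s14, s17}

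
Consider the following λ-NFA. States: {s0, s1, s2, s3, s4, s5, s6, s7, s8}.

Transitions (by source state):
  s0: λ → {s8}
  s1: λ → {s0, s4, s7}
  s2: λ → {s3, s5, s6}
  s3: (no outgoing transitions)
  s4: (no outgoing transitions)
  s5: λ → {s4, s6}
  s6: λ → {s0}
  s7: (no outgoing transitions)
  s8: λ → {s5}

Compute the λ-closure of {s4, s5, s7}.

Start with {s4, s5, s7}.
From s5 via λ: add s6.
From s6 via λ: add s0.
From s0 via λ: add s8.
No new states can be added; the closed set is {s0, s4, s5, s6, s7, s8}.

{s0, s4, s5, s6, s7, s8}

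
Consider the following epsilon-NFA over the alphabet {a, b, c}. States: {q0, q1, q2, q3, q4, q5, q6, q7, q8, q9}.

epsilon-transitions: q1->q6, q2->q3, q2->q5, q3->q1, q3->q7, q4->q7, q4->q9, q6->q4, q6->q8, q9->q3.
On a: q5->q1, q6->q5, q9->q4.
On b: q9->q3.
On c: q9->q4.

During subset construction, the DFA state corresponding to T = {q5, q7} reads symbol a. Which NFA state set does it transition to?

{q1, q3, q4, q6, q7, q8, q9}

q5 on a → {q1}.
No a-transition from q7.
Union after reading a: {q1}.
Now take the epsilon-closure:
From q1 via epsilon: add q6.
From q6 via epsilon: add q4, q8.
From q4 via epsilon: add q7, q9.
From q9 via epsilon: add q3.
No new states can be added; the closed set is {q1, q3, q4, q6, q7, q8, q9}.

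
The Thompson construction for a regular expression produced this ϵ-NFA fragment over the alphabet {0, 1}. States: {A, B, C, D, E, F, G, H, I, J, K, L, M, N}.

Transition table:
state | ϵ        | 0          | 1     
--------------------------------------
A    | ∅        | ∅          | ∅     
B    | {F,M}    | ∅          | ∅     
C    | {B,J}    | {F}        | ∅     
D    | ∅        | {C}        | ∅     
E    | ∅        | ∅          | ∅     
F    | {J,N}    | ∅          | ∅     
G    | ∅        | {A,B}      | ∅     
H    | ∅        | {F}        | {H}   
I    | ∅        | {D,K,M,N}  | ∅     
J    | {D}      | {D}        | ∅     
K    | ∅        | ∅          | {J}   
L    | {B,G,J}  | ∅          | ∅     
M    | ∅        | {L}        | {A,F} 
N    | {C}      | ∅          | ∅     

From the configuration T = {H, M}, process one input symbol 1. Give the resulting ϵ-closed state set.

H on 1 → {H}.
M on 1 → {A, F}.
Union after reading 1: {A, F, H}.
Now take the ϵ-closure:
From F via ϵ: add J, N.
From J via ϵ: add D.
From N via ϵ: add C.
From C via ϵ: add B.
From B via ϵ: add M.
No new states can be added; the closed set is {A, B, C, D, F, H, J, M, N}.

{A, B, C, D, F, H, J, M, N}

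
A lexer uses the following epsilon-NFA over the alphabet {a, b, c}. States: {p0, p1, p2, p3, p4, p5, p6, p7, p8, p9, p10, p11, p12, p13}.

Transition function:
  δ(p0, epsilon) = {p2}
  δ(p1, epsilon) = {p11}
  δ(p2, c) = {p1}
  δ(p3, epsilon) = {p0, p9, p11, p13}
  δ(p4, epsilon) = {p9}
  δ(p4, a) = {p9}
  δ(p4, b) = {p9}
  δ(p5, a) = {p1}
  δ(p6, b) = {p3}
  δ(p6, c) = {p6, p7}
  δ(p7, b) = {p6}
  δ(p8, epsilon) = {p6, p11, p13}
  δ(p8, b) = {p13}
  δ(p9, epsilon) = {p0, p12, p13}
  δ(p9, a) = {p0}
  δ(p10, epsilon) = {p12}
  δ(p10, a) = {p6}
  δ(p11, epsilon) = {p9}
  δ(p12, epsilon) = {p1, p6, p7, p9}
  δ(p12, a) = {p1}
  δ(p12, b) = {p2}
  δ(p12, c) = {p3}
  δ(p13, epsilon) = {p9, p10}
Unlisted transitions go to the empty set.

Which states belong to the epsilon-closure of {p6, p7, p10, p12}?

Start with {p6, p7, p10, p12}.
From p12 via epsilon: add p1, p9.
From p1 via epsilon: add p11.
From p9 via epsilon: add p0, p13.
From p0 via epsilon: add p2.
No new states can be added; the closed set is {p0, p1, p2, p6, p7, p9, p10, p11, p12, p13}.

{p0, p1, p2, p6, p7, p9, p10, p11, p12, p13}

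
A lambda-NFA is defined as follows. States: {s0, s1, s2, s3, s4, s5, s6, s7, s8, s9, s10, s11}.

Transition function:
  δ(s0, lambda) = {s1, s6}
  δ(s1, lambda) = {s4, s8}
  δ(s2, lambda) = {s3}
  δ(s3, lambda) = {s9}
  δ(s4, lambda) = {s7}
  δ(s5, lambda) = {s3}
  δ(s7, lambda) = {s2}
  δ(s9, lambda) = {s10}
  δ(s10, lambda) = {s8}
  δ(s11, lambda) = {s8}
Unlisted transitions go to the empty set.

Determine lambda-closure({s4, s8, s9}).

{s2, s3, s4, s7, s8, s9, s10}

Start with {s4, s8, s9}.
From s4 via lambda: add s7.
From s9 via lambda: add s10.
From s7 via lambda: add s2.
From s2 via lambda: add s3.
No new states can be added; the closed set is {s2, s3, s4, s7, s8, s9, s10}.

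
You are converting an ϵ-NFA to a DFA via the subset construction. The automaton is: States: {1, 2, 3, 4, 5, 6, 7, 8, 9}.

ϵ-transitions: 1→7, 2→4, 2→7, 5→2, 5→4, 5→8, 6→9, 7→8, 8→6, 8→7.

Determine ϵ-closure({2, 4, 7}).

Start with {2, 4, 7}.
From 7 via ϵ: add 8.
From 8 via ϵ: add 6.
From 6 via ϵ: add 9.
No new states can be added; the closed set is {2, 4, 6, 7, 8, 9}.

{2, 4, 6, 7, 8, 9}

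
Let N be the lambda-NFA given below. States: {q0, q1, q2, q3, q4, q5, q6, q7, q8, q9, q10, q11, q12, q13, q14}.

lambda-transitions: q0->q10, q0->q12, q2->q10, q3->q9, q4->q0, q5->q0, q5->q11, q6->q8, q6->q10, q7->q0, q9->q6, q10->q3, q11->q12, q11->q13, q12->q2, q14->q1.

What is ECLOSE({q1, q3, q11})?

Start with {q1, q3, q11}.
From q3 via lambda: add q9.
From q11 via lambda: add q12, q13.
From q9 via lambda: add q6.
From q12 via lambda: add q2.
From q2 via lambda: add q10.
From q6 via lambda: add q8.
No new states can be added; the closed set is {q1, q2, q3, q6, q8, q9, q10, q11, q12, q13}.

{q1, q2, q3, q6, q8, q9, q10, q11, q12, q13}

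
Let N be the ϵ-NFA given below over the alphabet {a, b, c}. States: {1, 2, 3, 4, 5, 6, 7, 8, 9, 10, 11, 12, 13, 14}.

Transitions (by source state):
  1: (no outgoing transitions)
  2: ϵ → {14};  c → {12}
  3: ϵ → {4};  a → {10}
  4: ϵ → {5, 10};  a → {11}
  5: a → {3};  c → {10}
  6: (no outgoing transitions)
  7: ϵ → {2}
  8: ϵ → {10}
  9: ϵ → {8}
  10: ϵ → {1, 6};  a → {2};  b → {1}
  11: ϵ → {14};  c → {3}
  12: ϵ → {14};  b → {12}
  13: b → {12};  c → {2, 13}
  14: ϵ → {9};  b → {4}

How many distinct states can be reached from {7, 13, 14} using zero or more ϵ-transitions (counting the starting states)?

9

Start with {7, 13, 14}.
From 7 via ϵ: add 2.
From 14 via ϵ: add 9.
From 9 via ϵ: add 8.
From 8 via ϵ: add 10.
From 10 via ϵ: add 1, 6.
ϵ-closure = {1, 2, 6, 7, 8, 9, 10, 13, 14}, which has 9 states.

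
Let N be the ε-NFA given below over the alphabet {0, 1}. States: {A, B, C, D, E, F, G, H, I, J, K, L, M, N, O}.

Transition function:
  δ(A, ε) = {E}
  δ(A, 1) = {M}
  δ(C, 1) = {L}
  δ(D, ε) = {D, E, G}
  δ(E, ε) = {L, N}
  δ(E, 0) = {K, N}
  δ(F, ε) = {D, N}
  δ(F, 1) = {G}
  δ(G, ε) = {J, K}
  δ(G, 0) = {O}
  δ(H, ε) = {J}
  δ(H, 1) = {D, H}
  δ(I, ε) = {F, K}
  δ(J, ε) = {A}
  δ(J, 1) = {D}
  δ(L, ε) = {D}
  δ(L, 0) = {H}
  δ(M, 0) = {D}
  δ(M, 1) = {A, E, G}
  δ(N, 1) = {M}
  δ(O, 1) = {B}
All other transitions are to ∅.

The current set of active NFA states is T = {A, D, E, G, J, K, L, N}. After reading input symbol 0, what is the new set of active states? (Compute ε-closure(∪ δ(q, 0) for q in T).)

{A, D, E, G, H, J, K, L, N, O}

E on 0 → {K, N}.
G on 0 → {O}.
L on 0 → {H}.
No 0-transition from A, D, J, K, N.
Union after reading 0: {H, K, N, O}.
Now take the ε-closure:
From H via ε: add J.
From J via ε: add A.
From A via ε: add E.
From E via ε: add L.
From L via ε: add D.
From D via ε: add G.
No new states can be added; the closed set is {A, D, E, G, H, J, K, L, N, O}.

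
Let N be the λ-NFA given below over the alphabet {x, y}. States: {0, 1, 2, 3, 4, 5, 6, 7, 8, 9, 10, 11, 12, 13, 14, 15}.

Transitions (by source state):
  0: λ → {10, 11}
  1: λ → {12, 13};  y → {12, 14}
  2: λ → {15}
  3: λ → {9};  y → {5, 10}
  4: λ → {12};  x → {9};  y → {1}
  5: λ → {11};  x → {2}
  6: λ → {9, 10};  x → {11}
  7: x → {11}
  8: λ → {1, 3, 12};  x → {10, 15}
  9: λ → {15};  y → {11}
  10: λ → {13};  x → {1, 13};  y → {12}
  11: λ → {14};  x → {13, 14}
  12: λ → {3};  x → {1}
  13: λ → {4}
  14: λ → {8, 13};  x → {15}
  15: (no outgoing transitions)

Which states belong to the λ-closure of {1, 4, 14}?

{1, 3, 4, 8, 9, 12, 13, 14, 15}

Start with {1, 4, 14}.
From 1 via λ: add 12, 13.
From 14 via λ: add 8.
From 8 via λ: add 3.
From 3 via λ: add 9.
From 9 via λ: add 15.
No new states can be added; the closed set is {1, 3, 4, 8, 9, 12, 13, 14, 15}.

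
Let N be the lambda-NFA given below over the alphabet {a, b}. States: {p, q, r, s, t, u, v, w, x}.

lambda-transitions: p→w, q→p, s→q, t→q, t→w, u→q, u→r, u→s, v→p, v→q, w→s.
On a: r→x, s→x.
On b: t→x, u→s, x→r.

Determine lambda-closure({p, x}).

{p, q, s, w, x}

Start with {p, x}.
From p via lambda: add w.
From w via lambda: add s.
From s via lambda: add q.
No new states can be added; the closed set is {p, q, s, w, x}.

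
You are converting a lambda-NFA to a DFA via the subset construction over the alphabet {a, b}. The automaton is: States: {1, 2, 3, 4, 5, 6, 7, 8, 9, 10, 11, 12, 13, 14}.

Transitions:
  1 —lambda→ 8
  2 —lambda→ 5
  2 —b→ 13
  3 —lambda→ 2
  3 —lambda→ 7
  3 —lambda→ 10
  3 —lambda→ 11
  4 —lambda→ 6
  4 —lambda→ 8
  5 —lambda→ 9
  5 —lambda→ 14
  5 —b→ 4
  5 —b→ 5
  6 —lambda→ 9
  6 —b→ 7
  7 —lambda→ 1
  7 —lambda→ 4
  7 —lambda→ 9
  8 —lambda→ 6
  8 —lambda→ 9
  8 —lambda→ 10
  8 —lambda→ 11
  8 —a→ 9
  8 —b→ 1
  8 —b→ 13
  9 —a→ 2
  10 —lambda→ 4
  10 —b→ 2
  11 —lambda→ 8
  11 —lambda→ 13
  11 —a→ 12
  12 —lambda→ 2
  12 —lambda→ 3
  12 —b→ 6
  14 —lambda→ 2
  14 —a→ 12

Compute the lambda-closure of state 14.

Start with {14}.
From 14 via lambda: add 2.
From 2 via lambda: add 5.
From 5 via lambda: add 9.
No new states can be added; the closed set is {2, 5, 9, 14}.

{2, 5, 9, 14}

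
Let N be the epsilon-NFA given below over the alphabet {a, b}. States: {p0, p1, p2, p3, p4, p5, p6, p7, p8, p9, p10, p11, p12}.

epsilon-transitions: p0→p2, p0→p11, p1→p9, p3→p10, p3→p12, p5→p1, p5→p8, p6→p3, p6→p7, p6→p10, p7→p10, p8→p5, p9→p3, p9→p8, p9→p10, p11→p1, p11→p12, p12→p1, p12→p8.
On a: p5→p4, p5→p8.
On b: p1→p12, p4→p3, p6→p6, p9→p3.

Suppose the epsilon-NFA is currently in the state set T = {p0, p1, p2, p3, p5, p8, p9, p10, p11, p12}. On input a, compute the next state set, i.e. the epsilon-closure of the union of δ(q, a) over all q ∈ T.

{p1, p3, p4, p5, p8, p9, p10, p12}

p5 on a → {p4, p8}.
No a-transition from p0, p1, p2, p3, p8, p9, p10, p11, p12.
Union after reading a: {p4, p8}.
Now take the epsilon-closure:
From p8 via epsilon: add p5.
From p5 via epsilon: add p1.
From p1 via epsilon: add p9.
From p9 via epsilon: add p3, p10.
From p3 via epsilon: add p12.
No new states can be added; the closed set is {p1, p3, p4, p5, p8, p9, p10, p12}.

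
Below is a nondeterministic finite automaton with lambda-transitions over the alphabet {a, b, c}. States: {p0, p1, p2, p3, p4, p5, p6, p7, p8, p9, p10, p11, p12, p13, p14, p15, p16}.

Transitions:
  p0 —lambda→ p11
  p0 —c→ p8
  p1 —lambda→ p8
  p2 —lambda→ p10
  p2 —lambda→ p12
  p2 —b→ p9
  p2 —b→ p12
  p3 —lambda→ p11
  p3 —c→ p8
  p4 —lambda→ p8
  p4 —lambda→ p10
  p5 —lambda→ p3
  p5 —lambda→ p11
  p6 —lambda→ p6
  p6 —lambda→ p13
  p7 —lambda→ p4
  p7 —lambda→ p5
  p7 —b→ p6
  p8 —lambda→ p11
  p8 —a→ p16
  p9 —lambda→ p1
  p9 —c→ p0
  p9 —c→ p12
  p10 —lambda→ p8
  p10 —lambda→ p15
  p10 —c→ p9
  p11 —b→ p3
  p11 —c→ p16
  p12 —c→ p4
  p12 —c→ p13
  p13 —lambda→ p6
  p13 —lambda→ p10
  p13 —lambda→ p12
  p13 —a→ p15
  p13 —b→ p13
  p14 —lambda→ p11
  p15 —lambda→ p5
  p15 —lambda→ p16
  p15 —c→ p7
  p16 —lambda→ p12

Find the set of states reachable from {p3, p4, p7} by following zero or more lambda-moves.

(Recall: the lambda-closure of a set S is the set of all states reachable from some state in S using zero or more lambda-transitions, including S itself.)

Start with {p3, p4, p7}.
From p3 via lambda: add p11.
From p4 via lambda: add p8, p10.
From p7 via lambda: add p5.
From p10 via lambda: add p15.
From p15 via lambda: add p16.
From p16 via lambda: add p12.
No new states can be added; the closed set is {p3, p4, p5, p7, p8, p10, p11, p12, p15, p16}.

{p3, p4, p5, p7, p8, p10, p11, p12, p15, p16}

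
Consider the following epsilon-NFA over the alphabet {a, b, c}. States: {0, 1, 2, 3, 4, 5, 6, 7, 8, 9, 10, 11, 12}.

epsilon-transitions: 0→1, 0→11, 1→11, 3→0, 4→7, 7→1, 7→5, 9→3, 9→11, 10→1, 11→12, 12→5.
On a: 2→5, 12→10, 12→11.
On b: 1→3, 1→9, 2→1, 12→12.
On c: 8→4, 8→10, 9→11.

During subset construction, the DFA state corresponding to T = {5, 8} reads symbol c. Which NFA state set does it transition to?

8 on c → {4, 10}.
No c-transition from 5.
Union after reading c: {4, 10}.
Now take the epsilon-closure:
From 4 via epsilon: add 7.
From 10 via epsilon: add 1.
From 1 via epsilon: add 11.
From 7 via epsilon: add 5.
From 11 via epsilon: add 12.
No new states can be added; the closed set is {1, 4, 5, 7, 10, 11, 12}.

{1, 4, 5, 7, 10, 11, 12}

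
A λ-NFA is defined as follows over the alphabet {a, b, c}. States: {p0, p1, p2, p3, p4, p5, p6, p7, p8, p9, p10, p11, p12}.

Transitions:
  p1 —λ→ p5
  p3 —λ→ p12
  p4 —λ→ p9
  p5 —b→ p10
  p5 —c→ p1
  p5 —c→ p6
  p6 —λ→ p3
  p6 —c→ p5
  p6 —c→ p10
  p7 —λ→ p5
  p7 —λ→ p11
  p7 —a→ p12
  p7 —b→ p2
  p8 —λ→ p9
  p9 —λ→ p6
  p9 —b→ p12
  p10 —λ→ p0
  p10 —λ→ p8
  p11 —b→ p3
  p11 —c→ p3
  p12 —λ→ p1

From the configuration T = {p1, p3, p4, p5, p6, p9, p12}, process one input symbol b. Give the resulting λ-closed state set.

p5 on b → {p10}.
p9 on b → {p12}.
No b-transition from p1, p3, p4, p6, p12.
Union after reading b: {p10, p12}.
Now take the λ-closure:
From p10 via λ: add p0, p8.
From p12 via λ: add p1.
From p1 via λ: add p5.
From p8 via λ: add p9.
From p9 via λ: add p6.
From p6 via λ: add p3.
No new states can be added; the closed set is {p0, p1, p3, p5, p6, p8, p9, p10, p12}.

{p0, p1, p3, p5, p6, p8, p9, p10, p12}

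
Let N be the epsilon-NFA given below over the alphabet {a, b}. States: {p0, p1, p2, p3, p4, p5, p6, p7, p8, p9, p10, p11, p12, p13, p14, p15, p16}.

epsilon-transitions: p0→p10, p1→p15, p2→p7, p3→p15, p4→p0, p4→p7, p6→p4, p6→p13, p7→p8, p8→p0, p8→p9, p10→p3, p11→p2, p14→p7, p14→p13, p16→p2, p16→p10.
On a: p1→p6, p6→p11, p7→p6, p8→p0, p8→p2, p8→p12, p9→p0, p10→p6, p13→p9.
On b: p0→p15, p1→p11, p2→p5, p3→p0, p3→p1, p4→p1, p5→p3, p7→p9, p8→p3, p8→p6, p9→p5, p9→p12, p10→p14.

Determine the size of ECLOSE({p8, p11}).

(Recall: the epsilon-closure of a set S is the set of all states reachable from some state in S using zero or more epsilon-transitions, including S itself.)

9

Start with {p8, p11}.
From p8 via epsilon: add p0, p9.
From p11 via epsilon: add p2.
From p0 via epsilon: add p10.
From p2 via epsilon: add p7.
From p10 via epsilon: add p3.
From p3 via epsilon: add p15.
epsilon-closure = {p0, p2, p3, p7, p8, p9, p10, p11, p15}, which has 9 states.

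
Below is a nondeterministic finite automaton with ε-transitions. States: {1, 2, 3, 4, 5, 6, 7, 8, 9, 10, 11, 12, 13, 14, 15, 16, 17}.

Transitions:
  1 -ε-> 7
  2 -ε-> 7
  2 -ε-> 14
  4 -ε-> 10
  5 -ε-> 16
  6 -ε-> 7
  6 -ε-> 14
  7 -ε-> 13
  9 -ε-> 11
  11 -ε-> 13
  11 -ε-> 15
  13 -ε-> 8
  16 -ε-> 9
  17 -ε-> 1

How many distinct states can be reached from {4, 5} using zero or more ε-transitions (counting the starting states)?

Start with {4, 5}.
From 4 via ε: add 10.
From 5 via ε: add 16.
From 16 via ε: add 9.
From 9 via ε: add 11.
From 11 via ε: add 13, 15.
From 13 via ε: add 8.
ε-closure = {4, 5, 8, 9, 10, 11, 13, 15, 16}, which has 9 states.

9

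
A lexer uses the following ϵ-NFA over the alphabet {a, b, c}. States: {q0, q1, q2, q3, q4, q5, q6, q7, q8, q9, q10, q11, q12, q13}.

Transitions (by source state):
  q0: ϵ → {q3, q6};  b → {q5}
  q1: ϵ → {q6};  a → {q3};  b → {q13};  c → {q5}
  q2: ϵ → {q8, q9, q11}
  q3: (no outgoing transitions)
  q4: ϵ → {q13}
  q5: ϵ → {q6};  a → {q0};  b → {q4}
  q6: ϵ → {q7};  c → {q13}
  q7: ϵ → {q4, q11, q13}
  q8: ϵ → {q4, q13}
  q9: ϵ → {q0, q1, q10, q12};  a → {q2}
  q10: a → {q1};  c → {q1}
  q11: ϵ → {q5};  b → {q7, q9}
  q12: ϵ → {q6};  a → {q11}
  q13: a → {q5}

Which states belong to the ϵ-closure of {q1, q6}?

{q1, q4, q5, q6, q7, q11, q13}

Start with {q1, q6}.
From q6 via ϵ: add q7.
From q7 via ϵ: add q4, q11, q13.
From q11 via ϵ: add q5.
No new states can be added; the closed set is {q1, q4, q5, q6, q7, q11, q13}.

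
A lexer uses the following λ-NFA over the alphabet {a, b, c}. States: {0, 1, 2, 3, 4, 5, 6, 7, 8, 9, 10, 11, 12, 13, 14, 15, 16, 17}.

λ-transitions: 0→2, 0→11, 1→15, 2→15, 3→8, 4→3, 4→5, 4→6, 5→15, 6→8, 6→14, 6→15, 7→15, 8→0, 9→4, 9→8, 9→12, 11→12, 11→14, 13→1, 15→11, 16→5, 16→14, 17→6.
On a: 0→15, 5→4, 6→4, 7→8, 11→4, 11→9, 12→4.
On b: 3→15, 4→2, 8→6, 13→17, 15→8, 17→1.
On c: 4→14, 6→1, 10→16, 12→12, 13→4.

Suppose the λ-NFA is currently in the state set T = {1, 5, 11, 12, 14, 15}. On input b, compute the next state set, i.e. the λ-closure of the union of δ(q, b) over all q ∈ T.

15 on b → {8}.
No b-transition from 1, 5, 11, 12, 14.
Union after reading b: {8}.
Now take the λ-closure:
From 8 via λ: add 0.
From 0 via λ: add 2, 11.
From 2 via λ: add 15.
From 11 via λ: add 12, 14.
No new states can be added; the closed set is {0, 2, 8, 11, 12, 14, 15}.

{0, 2, 8, 11, 12, 14, 15}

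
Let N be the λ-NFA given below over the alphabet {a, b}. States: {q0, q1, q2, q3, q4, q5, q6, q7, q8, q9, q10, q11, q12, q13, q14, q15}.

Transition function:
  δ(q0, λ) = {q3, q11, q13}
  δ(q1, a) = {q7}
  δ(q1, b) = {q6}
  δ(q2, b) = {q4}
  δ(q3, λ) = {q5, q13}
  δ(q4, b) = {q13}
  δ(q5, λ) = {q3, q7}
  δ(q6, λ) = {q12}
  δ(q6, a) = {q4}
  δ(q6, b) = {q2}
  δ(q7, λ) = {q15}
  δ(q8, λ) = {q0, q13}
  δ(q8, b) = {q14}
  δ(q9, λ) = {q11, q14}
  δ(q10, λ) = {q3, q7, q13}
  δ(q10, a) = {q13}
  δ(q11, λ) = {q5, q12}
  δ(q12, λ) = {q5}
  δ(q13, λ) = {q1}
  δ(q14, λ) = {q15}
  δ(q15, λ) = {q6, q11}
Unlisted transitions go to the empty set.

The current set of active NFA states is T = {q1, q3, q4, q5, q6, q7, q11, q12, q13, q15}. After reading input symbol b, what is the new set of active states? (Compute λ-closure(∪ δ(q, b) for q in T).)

{q1, q2, q3, q5, q6, q7, q11, q12, q13, q15}

q1 on b → {q6}.
q4 on b → {q13}.
q6 on b → {q2}.
No b-transition from q3, q5, q7, q11, q12, q13, q15.
Union after reading b: {q2, q6, q13}.
Now take the λ-closure:
From q6 via λ: add q12.
From q13 via λ: add q1.
From q12 via λ: add q5.
From q5 via λ: add q3, q7.
From q7 via λ: add q15.
From q15 via λ: add q11.
No new states can be added; the closed set is {q1, q2, q3, q5, q6, q7, q11, q12, q13, q15}.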